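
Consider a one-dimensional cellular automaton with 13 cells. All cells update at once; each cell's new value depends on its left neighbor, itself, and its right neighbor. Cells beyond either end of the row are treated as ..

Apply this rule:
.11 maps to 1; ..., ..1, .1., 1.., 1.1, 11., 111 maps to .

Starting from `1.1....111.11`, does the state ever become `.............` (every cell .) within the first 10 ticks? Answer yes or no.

yes

.......1...1.
.............
all cells are . at tick 2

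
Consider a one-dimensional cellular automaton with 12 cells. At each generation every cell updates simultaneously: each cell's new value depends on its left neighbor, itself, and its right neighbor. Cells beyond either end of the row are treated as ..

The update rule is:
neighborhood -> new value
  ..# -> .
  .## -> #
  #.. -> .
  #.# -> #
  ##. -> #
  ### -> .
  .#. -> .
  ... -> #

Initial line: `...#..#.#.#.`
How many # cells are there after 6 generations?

##.....#.#..
##.###..#..#
####.#......
#..##..#####
...##..#...#
##.##....#..
count of #: 5

5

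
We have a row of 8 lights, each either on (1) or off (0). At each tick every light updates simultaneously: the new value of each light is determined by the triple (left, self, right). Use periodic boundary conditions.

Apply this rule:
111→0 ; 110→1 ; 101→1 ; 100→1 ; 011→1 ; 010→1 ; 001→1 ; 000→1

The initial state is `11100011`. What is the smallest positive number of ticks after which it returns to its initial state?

tick 1: 00111110
tick 2: 11100011

2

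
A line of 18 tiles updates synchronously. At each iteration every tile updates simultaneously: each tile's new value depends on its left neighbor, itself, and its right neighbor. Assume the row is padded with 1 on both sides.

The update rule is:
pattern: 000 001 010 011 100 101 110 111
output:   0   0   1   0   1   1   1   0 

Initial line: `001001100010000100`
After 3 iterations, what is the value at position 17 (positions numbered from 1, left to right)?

101100110011000110
110110011001100011
011011001100110000
position 17 holds 0

0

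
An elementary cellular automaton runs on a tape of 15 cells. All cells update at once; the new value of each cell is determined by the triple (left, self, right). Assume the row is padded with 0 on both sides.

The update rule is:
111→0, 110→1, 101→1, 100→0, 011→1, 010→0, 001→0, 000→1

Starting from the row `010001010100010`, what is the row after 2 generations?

110000010000011

000100101001000
110000010000011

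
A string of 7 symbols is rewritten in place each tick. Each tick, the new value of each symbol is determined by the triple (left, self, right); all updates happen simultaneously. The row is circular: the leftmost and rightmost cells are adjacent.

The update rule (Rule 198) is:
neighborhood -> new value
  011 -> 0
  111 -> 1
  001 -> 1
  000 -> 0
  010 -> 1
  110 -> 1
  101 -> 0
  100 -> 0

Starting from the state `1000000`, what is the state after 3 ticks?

1000110

1000001
1000010
1000110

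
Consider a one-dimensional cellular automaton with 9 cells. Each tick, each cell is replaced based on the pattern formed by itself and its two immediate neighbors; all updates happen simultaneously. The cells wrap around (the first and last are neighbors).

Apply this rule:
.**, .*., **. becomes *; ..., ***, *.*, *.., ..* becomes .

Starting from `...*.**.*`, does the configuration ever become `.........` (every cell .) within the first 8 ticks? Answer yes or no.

tick 1: ...*.**.*  (fixed point — unchanged through tick 8)
tick 8 is ...*.**.*, still not uniform .

no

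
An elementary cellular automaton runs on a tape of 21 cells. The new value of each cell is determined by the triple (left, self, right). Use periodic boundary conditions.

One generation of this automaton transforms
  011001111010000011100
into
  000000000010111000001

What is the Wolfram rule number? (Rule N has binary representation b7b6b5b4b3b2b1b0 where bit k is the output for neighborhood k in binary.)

5

position 6: 111 → 0  (bit 7 = 0)
position 2: 110 → 0  (bit 6 = 0)
position 9: 101 → 0  (bit 5 = 0)
position 3: 100 → 0  (bit 4 = 0)
position 1: 011 → 0  (bit 3 = 0)
position 10: 010 → 1  (bit 2 = 1)
position 0: 001 → 0  (bit 1 = 0)
position 12: 000 → 1  (bit 0 = 1)
bits b7..b0 = 00000101 = 5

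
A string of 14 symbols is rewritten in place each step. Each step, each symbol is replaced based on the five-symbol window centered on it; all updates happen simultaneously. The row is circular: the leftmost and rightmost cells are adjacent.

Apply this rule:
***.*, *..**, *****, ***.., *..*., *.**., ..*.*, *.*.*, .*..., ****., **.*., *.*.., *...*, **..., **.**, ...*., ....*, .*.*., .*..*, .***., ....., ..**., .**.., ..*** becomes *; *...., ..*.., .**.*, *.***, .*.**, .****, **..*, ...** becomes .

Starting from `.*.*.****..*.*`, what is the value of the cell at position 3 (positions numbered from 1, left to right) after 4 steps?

****...**.****
******.*.*..**
*************.
..************
position 3 holds *

*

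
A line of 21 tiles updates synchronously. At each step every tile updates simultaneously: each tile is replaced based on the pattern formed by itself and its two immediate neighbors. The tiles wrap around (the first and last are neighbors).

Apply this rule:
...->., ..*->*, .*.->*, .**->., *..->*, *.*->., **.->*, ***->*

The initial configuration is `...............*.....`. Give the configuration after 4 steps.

...........*.***.***.

..............***....
.............*.***...
............**..***..
...........*.***.***.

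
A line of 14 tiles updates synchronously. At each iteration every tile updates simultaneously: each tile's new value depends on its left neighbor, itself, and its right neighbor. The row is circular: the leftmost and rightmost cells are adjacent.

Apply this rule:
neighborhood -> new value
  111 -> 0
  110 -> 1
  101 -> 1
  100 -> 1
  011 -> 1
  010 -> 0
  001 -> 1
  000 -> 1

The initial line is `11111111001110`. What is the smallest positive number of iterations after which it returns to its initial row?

10000001111011
11111111001110

2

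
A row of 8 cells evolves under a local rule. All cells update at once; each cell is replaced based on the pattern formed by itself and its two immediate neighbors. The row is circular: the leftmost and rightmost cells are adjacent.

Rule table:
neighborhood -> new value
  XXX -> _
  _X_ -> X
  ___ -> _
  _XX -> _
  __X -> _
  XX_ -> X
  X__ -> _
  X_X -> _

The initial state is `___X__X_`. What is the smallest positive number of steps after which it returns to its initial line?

1

___X__X_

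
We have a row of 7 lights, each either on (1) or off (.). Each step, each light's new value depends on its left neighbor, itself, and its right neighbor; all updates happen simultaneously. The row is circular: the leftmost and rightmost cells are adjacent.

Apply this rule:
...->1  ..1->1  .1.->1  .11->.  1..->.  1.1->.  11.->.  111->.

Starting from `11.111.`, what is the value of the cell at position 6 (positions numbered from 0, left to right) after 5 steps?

.

step 1: .......
step 2: 1111111
step 3: .......  (repeats step 1; period 2)
step 5: .......
position 6 holds .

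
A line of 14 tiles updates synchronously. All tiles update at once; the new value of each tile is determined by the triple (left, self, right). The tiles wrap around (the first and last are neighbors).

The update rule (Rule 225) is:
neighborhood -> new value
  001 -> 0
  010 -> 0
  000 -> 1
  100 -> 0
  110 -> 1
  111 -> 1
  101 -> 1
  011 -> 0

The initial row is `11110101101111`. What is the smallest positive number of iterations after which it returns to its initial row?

11111010110111
11111101011011
11111110101101
11111111010110
01111111101011
10111111110101
11011111111010
01101111111101
10110111111110
01011011111111
10101101111111
11010110111111
11101011011111
11110101101111

14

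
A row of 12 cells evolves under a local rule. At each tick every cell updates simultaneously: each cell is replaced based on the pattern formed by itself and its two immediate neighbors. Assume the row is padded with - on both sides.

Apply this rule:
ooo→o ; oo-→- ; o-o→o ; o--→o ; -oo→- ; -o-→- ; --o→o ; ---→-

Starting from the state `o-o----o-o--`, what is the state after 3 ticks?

tick 1: -o-o--o-o-o-
tick 2: o-o-oo-o-o-o
tick 3: -o-o--o-o-o-

-o-o--o-o-o-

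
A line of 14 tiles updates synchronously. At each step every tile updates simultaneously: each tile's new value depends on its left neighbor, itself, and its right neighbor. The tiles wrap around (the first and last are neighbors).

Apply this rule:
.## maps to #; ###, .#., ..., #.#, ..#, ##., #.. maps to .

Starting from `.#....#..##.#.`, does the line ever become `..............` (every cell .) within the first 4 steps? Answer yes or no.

yes

step 1: .........#....
step 2: ..............
all cells are . at step 2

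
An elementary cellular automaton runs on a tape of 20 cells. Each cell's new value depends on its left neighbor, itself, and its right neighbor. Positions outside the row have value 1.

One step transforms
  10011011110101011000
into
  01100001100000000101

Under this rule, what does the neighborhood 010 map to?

0

At position 11 the neighborhood is 010; the next row has 0 there.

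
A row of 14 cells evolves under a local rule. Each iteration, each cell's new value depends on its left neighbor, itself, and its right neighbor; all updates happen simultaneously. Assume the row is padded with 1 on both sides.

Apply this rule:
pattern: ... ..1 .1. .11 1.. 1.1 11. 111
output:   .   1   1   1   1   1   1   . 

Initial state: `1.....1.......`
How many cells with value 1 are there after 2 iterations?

11...111.....1
.11.11.11...11
count of 1: 8

8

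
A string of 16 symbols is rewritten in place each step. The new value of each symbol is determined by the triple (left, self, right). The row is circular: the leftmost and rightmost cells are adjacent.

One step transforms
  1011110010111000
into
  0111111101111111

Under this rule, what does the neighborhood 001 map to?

1

At position 7 the neighborhood is 001; the next row has 1 there.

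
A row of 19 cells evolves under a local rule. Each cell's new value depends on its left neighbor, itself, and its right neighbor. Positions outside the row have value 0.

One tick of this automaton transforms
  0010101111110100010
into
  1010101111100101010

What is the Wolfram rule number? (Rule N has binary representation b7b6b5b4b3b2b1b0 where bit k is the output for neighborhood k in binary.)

position 7: 111 → 1  (bit 7 = 1)
position 11: 110 → 0  (bit 6 = 0)
position 3: 101 → 0  (bit 5 = 0)
position 14: 100 → 0  (bit 4 = 0)
position 6: 011 → 1  (bit 3 = 1)
position 2: 010 → 1  (bit 2 = 1)
position 1: 001 → 0  (bit 1 = 0)
position 0: 000 → 1  (bit 0 = 1)
bits b7..b0 = 10001101 = 141

141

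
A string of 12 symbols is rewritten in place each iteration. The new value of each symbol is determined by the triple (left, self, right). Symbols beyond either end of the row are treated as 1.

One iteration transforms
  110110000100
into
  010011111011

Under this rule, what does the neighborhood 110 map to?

At position 1 the neighborhood is 110; the next row has 1 there.

1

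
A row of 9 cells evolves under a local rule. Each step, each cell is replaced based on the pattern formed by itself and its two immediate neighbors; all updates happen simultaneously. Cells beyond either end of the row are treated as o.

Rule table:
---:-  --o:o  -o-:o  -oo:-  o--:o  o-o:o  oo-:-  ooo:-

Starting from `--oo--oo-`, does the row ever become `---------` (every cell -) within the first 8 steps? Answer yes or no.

no

step 1: oo--oo--o
step 2: --oo--oo-  (repeats step 0; period 2)
step 8: --oo--oo-
step 8 is --oo--oo-, still not uniform -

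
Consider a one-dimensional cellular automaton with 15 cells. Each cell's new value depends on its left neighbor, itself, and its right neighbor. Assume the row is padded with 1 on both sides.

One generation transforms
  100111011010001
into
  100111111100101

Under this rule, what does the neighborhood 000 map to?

1

At position 12 the neighborhood is 000; the next row has 1 there.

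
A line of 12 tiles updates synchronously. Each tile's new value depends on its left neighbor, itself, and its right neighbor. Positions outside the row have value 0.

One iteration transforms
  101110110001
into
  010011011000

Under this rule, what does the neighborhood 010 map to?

0

At position 0 the neighborhood is 010; the next row has 0 there.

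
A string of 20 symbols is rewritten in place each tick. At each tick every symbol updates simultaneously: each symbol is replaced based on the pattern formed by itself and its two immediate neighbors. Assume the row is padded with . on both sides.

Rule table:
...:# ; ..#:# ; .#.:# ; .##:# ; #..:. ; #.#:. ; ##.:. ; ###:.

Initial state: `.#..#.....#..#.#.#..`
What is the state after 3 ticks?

#.##.##.#####.##.#.#

tick 1: ##.##.#####.##.#.#.#
tick 2: #..#..#.....#..#.#.#
tick 3: #.##.##.#####.##.#.#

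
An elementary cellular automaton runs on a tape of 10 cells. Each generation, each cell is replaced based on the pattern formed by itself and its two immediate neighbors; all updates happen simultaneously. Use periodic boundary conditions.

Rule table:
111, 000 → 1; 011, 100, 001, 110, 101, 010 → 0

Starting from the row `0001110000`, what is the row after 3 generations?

0011111001

1100100111
1000000011
0011111001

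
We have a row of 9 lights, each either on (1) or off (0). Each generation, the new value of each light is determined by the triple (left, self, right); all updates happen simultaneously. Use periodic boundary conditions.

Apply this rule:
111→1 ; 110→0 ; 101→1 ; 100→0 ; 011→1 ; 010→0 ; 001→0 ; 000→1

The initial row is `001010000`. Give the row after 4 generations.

generation 1: 100100111
generation 2: 000000111
generation 3: 011110110
generation 4: 011101100

011101100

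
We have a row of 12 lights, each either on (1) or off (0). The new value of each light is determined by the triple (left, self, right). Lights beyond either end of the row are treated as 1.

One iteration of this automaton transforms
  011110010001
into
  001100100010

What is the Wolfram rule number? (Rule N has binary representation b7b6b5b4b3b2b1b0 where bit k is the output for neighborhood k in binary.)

130

position 2: 111 → 1  (bit 7 = 1)
position 4: 110 → 0  (bit 6 = 0)
position 0: 101 → 0  (bit 5 = 0)
position 5: 100 → 0  (bit 4 = 0)
position 1: 011 → 0  (bit 3 = 0)
position 7: 010 → 0  (bit 2 = 0)
position 6: 001 → 1  (bit 1 = 1)
position 9: 000 → 0  (bit 0 = 0)
bits b7..b0 = 10000010 = 130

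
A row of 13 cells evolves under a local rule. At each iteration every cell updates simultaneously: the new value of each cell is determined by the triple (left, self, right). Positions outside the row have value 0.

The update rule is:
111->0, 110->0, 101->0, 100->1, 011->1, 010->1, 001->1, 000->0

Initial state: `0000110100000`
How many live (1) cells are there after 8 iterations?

0001100110000
0011011101000
0110010001100
1101111011010
1001000010011
1111100111110
1000011100001
1100110010011
count of 1: 7

7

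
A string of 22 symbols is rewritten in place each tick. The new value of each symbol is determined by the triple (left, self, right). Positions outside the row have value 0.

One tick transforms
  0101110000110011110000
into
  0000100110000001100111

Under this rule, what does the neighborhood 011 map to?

0

At position 3 the neighborhood is 011; the next row has 0 there.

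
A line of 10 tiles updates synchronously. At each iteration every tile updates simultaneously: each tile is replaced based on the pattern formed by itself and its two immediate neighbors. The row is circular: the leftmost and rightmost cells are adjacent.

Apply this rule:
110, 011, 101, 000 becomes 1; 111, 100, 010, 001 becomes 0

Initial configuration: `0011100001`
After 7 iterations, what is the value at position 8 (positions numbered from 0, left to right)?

0010101100
1001011101
1000110111
1010111100
0101100100
0011100001  (repeats iteration 0; period 6)
iteration 7: 0010101100
position 8 holds 0

0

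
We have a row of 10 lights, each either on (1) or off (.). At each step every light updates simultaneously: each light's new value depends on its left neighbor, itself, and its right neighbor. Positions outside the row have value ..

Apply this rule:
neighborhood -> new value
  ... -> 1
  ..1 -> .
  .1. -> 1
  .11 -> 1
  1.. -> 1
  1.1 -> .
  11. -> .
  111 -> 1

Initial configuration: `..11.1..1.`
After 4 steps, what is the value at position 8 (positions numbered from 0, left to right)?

step 1: 1.1..11.11
step 2: 1.11.1..1.
step 3: 1.1..11.11  (repeats step 1; period 2)
step 4: 1.11.1..1.
position 8 holds 1

1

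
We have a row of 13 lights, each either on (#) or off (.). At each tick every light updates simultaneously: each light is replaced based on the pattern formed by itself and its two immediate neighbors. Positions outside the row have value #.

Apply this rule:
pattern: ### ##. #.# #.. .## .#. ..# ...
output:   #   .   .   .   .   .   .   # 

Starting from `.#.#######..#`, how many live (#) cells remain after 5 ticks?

....#####....
.##..###..##.
......#......
.####...####.
..##..#..##..
count of #: 5

5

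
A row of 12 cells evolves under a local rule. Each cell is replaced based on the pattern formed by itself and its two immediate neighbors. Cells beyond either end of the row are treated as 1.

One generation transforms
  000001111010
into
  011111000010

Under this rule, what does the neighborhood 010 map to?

1

At position 10 the neighborhood is 010; the next row has 1 there.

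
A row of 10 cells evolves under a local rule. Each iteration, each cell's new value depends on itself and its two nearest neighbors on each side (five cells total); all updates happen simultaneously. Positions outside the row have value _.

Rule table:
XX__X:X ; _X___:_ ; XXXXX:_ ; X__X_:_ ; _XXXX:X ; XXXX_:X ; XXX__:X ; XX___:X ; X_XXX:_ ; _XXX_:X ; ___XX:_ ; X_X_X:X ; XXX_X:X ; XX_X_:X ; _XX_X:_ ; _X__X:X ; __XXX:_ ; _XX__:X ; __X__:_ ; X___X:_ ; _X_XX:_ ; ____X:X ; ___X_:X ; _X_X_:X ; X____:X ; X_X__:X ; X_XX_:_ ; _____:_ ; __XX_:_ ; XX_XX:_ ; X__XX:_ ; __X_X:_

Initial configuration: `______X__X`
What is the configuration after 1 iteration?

____XX_X__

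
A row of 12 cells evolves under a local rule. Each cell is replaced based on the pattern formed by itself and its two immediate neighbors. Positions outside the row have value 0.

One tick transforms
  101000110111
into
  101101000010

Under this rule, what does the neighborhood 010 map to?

1

At position 0 the neighborhood is 010; the next row has 1 there.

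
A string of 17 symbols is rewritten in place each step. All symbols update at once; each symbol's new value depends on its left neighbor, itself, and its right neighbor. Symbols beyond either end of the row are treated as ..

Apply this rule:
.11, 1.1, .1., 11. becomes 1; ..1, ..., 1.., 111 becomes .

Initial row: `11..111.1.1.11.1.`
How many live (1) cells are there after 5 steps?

5

step 1: 11..1.1111111111.
step 2: 11..111........1.
step 3: 11..1.1........1.
step 4: 11..111........1.  (repeats step 2; period 2)
step 5: 11..1.1........1.
count of 1: 5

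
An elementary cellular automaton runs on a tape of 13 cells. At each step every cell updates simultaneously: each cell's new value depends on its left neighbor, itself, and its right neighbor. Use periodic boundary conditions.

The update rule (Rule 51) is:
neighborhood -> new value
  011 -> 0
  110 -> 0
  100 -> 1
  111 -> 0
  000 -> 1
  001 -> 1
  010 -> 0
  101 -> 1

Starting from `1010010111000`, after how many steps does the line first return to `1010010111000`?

0101101000111
1010010111000

2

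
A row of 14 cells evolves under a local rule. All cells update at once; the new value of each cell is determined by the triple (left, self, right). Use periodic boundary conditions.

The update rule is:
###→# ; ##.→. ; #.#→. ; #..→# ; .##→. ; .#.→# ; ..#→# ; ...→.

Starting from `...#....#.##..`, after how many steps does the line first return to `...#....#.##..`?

14

step 1: ..###..##...#.
step 2: .#.#.##..#.###
step 3: .#.#...###..#.
step 4: ##.##.#.#.####
step 5: #.....#.#..###
step 6: .#...##.###.##
step 7: .##.#....#....
step 8: #...##..###...
step 9: ##.#..##.#.#.#
step 10: #..###...#.#..
step 11: ###.#.#.##.###
step 12: ##..#.#.....##
step 13: #.###.##...#.#
step 14: ...#....#.##..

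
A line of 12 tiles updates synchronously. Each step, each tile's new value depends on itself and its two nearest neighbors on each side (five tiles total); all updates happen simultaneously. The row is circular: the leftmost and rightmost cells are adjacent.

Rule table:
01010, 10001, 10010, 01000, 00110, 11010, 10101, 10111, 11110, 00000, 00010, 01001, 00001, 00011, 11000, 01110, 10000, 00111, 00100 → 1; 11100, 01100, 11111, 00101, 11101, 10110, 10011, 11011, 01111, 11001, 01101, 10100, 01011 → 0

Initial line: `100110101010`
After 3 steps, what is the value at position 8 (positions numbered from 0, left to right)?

010101111111
111101000010
101010111100
position 8 holds 1

1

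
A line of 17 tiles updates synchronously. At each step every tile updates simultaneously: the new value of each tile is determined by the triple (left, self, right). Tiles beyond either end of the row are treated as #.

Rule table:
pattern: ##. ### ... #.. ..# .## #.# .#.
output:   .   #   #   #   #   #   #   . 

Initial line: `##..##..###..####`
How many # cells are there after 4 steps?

#.###.####.######
.###.####.#######
###.####.########
##.####.#########
count of #: 15

15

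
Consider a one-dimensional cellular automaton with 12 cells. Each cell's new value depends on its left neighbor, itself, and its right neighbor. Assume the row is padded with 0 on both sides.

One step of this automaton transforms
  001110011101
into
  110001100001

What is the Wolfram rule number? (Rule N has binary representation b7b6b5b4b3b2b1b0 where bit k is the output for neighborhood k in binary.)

position 3: 111 → 0  (bit 7 = 0)
position 4: 110 → 0  (bit 6 = 0)
position 10: 101 → 0  (bit 5 = 0)
position 5: 100 → 1  (bit 4 = 1)
position 2: 011 → 0  (bit 3 = 0)
position 11: 010 → 1  (bit 2 = 1)
position 1: 001 → 1  (bit 1 = 1)
position 0: 000 → 1  (bit 0 = 1)
bits b7..b0 = 00010111 = 23

23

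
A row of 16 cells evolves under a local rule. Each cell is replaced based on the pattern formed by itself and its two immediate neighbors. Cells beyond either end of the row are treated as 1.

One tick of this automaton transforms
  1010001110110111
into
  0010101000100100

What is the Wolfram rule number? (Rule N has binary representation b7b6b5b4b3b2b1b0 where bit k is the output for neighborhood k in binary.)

position 7: 111 → 0  (bit 7 = 0)
position 0: 110 → 0  (bit 6 = 0)
position 1: 101 → 0  (bit 5 = 0)
position 3: 100 → 0  (bit 4 = 0)
position 6: 011 → 1  (bit 3 = 1)
position 2: 010 → 1  (bit 2 = 1)
position 5: 001 → 0  (bit 1 = 0)
position 4: 000 → 1  (bit 0 = 1)
bits b7..b0 = 00001101 = 13

13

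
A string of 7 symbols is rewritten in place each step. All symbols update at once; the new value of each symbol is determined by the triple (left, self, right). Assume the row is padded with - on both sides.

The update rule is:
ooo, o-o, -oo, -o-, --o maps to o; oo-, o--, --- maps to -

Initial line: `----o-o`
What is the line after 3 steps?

-oooo--

---oooo
--oooo-
-oooo--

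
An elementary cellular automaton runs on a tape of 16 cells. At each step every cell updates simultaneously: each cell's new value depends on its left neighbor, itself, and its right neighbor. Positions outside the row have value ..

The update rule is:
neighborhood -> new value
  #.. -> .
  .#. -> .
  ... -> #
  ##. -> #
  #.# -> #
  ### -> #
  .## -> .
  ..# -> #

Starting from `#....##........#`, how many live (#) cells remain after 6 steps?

10

..###.#.#######.
##.###.#.######.
.##.###.#.#####.
#.##.###.#.####.
.#.##.###.#.###.
#.#.##.###.#.##.
count of #: 10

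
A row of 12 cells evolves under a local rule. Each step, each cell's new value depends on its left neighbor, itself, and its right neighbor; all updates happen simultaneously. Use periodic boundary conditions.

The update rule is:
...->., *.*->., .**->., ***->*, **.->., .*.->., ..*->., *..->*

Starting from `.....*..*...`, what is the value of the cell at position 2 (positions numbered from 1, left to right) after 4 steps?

.

step 1: ......*..*..
step 2: .......*..*.
step 3: ........*..*
step 4: *........*..
position 2 holds .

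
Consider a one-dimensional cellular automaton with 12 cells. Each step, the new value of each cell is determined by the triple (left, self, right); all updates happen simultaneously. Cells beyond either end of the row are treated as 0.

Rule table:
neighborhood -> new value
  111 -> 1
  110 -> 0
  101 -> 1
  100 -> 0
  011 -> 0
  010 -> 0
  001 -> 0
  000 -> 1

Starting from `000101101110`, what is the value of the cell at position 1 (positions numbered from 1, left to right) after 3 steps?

1

110010010100
000000001001
111111100000
position 1 holds 1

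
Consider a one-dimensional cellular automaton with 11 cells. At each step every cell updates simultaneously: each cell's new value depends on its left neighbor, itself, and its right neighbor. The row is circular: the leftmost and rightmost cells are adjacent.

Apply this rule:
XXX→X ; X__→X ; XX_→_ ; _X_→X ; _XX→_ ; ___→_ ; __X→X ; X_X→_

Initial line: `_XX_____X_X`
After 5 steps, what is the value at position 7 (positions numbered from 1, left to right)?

___X___XX_X
X_XXX_X___X
___X__XX_X_
__XXXX___XX
XX_XX_X_X__
position 7 holds X

X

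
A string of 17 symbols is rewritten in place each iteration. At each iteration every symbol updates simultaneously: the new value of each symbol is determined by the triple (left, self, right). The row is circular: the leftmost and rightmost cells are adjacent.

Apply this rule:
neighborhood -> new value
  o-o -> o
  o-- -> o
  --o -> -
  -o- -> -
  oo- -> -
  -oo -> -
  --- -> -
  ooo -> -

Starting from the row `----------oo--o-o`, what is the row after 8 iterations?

o-----------o--o-
-o-----------o--o
o-o-----------o--
-o-o-----------o-
--o-o-----------o
o--o-o-----------
-o--o-o----------
--o--o-o---------

--o--o-o---------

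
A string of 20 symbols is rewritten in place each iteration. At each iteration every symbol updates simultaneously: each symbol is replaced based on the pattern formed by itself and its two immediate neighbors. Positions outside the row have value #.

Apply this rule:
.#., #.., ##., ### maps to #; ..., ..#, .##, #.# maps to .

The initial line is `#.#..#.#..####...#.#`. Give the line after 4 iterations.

#.##.#.##..####..#..
#..#.#..##..####.##.
##.#.##..##..###..#.
##.#..##..##..###.#.

##.#..##..##..###.#.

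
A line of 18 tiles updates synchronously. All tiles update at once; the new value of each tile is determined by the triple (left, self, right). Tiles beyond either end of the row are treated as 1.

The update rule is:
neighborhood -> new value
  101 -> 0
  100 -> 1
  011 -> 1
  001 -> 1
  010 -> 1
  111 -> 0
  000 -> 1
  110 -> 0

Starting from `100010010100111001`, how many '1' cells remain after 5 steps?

011111110111100111
010000000100011100
011111111111110011
010000000000001110
011111111111111000
count of 1: 14

14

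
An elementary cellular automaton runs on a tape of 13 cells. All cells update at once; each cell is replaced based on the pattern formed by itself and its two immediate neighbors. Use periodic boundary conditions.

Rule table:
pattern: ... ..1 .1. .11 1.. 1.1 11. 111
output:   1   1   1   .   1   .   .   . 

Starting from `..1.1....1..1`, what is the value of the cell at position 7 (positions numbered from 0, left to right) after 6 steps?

.

step 1: 111.111111111
step 2: .............
step 3: 1111111111111
step 4: .............  (repeats step 2; period 2)
step 6: .............
position 7 holds .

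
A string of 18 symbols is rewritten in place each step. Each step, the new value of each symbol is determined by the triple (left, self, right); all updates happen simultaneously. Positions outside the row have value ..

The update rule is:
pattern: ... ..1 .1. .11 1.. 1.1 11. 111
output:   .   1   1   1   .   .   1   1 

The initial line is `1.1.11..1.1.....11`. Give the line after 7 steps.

1.1.11.11.1....111
1.1.11.11.1...1111
1.1.11.11.1..11111
1.1.11.11.1.111111
1.1.11.11.1.111111  (fixed point — unchanged through step 7)

1.1.11.11.1.111111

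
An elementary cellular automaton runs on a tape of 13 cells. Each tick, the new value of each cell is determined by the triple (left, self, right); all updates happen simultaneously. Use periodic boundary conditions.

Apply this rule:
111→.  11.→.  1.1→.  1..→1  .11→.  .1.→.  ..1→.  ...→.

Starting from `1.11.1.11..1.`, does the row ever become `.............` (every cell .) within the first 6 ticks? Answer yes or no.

no

.........1...
..........1..
...........1.
............1
1............
.1...........
tick 6 is .1..........., still not uniform .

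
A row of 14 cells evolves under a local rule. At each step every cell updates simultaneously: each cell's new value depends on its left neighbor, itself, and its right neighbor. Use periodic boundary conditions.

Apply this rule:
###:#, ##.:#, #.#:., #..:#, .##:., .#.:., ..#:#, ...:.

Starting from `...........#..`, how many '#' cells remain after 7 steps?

6

..........#.#.
.........#...#
#.......#.#.#.
.#.....#......
#.#...#.#.....
...#.#...#...#
#.#...#.#.#.#.
count of #: 6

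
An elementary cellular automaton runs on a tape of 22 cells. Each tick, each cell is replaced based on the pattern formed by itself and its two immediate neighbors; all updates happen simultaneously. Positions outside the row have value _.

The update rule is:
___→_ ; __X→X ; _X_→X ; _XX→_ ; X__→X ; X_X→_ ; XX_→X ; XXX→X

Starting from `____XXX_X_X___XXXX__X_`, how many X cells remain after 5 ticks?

___X_XX_X_XX_X_XXXXXXX
__XX__X_X__X_X__XXXXXX
_X_XXXX_XXXX_XXX_XXXXX
XX__XXX__XXX__XX__XXXX
_XXX_XXXX_XXXX_XXX_XXX
count of X: 17

17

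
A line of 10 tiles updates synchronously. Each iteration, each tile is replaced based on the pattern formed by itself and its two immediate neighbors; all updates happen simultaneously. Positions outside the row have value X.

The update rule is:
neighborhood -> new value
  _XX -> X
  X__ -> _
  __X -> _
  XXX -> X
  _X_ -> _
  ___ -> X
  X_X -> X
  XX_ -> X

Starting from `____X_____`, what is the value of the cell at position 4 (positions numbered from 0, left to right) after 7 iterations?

_XX___XXX_
XXX_X_XXXX
XXXX_XXXXX
XXXXXXXXXX
XXXXXXXXXX  (fixed point — unchanged through iteration 7)
position 4 holds X

X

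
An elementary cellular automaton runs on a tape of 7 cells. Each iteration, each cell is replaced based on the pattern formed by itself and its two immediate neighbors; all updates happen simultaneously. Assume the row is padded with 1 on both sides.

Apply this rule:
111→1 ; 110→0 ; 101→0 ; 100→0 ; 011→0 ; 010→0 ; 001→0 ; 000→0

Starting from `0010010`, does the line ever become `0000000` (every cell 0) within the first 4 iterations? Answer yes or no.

yes

iteration 1: 0000000
all cells are 0 at iteration 1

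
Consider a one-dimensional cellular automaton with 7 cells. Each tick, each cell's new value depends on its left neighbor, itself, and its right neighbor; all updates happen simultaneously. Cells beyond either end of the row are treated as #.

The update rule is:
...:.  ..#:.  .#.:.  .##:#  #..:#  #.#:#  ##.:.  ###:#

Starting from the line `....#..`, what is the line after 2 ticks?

.#....#

#....#.
.#....#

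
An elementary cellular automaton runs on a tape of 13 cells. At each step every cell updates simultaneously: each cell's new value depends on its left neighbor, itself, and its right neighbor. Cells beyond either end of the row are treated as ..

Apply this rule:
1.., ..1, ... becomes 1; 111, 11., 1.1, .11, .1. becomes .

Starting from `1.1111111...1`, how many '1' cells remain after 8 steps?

10

.........111.
111111111...1
.........111.  (repeats step 1; period 2)
step 8: 111111111...1
count of 1: 10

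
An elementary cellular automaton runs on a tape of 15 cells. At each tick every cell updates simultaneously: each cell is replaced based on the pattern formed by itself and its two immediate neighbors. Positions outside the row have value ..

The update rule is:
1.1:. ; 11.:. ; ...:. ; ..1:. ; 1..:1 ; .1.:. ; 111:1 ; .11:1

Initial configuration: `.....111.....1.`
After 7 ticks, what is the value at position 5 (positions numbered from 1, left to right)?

tick 1: .....11.1.....1
tick 2: .....1...1.....
tick 3: ......1...1....
tick 4: .......1...1...
tick 5: ........1...1..
tick 6: .........1...1.
tick 7: ..........1...1
position 5 holds .

.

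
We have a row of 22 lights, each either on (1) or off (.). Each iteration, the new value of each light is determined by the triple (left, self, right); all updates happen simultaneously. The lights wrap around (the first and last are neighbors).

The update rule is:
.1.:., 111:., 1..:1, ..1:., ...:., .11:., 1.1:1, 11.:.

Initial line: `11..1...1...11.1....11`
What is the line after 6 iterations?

.......1..1...1....1.1

..1..1...1....1.1.....
...1..1...1....1.1....
....1..1...1....1.1...
.....1..1...1....1.1..
......1..1...1....1.1.
.......1..1...1....1.1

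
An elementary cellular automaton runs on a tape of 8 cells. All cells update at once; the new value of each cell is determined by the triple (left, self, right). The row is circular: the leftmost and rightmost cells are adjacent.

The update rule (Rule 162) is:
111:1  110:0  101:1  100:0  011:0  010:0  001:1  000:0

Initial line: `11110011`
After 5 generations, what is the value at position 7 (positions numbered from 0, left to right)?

generation 1: 11100101
generation 2: 11001010
generation 3: 00010101
generation 4: 00101010
generation 5: 01010100
position 7 holds 0

0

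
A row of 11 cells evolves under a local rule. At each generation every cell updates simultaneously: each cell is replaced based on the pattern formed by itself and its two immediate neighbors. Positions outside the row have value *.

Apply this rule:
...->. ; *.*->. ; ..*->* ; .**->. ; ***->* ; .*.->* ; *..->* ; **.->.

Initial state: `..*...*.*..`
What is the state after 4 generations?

generation 1: ****.**.***
generation 2: ***......**
generation 3: **.*....*.*
generation 4: *..**..**..

*..**..**..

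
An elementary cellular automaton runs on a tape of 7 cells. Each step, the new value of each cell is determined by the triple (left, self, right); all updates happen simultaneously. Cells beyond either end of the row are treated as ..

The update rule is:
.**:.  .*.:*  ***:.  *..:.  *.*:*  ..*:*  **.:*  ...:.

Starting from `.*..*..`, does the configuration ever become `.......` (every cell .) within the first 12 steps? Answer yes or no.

no

step 1: **.**..
step 2: .**.*..
step 3: *.***..
step 4: **..*..
step 5: .*.**..
step 6: ***.*..
step 7: ..***..
step 8: .*..*..  (repeats step 0; period 8)
step 12: **..*..
step 12 is **..*.., still not uniform .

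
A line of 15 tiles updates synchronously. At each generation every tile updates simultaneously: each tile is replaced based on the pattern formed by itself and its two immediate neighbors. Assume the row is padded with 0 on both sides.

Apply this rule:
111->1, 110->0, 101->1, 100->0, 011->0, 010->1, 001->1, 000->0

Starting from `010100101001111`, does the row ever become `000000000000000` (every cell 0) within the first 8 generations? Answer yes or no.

111101111010110
011010110111000
100111001010000
101010011110000
111110101100000
011101110000000
101010100000000
111111100000000
generation 8 is 111111100000000, still not uniform 0

no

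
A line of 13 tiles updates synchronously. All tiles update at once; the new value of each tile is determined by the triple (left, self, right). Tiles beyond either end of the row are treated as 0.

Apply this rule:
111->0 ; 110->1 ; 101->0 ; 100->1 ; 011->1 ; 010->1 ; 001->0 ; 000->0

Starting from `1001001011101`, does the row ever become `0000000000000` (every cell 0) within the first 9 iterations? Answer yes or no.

1101101010101
1101101010101  (fixed point — unchanged through iteration 9)
iteration 9 is 1101101010101, still not uniform 0

no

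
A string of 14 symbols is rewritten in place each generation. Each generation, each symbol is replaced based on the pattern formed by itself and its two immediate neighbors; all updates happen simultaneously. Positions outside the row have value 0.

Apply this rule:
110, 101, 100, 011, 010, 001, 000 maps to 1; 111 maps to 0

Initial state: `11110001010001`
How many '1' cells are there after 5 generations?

12

generation 1: 10011111111111
generation 2: 11110000000001
generation 3: 10011111111111  (repeats generation 1; period 2)
generation 5: 10011111111111
count of 1: 12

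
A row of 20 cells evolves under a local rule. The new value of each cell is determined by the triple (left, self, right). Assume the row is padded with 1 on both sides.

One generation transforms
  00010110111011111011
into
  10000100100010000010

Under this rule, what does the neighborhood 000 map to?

At position 1 the neighborhood is 000; the next row has 0 there.

0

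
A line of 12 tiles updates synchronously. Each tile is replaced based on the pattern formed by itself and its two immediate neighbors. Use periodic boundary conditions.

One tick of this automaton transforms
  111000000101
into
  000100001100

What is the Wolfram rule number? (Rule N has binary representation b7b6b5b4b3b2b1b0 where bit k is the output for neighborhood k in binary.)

22

position 0: 111 → 0  (bit 7 = 0)
position 2: 110 → 0  (bit 6 = 0)
position 10: 101 → 0  (bit 5 = 0)
position 3: 100 → 1  (bit 4 = 1)
position 11: 011 → 0  (bit 3 = 0)
position 9: 010 → 1  (bit 2 = 1)
position 8: 001 → 1  (bit 1 = 1)
position 4: 000 → 0  (bit 0 = 0)
bits b7..b0 = 00010110 = 22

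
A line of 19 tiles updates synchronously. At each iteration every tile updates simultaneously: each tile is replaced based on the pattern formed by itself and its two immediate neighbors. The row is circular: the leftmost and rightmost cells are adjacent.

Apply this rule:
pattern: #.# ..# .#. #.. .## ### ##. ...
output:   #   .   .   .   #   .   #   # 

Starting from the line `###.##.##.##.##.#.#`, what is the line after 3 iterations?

....##########.#..#

iteration 1: ..##############.##
iteration 2: ..#............####
iteration 3: ....##########.#..#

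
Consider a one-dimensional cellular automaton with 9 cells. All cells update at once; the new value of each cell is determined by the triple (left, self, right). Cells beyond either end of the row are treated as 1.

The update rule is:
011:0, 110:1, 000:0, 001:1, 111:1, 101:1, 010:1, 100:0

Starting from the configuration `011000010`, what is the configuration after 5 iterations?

iteration 1: 101000111
iteration 2: 111001011
iteration 3: 111011101
iteration 4: 111101110
iteration 5: 111110111

111110111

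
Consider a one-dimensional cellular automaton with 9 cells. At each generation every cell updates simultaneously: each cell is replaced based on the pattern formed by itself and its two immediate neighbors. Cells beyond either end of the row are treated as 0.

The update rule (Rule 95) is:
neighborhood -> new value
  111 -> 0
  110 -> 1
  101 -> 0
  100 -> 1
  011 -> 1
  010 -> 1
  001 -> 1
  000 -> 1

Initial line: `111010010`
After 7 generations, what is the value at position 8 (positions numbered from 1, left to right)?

generation 1: 101011111
generation 2: 101010001
generation 3: 101011111  (repeats generation 1; period 2)
generation 7: 101011111
position 8 holds 1

1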